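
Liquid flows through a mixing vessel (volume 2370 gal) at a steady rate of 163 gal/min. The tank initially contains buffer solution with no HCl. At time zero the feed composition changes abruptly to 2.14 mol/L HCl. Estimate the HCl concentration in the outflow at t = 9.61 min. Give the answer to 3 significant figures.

Transient balance on the dissolved component: V dC/dt = Q(C_in − C).
Rewrite as dC/dt + C/τ = C_in/τ, τ = V/Q = 14.540 min.
C approaches C_in exponentially: C(t) = C_in + (C₀ − C_in) e^(−t/τ).
C(9.61) = 2.14 + (0 − 2.14)·e^(−9.61/14.540) = 2.14 + (-2.1400)·0.51637 = 1.0350 mol/L.

1.03 mol/L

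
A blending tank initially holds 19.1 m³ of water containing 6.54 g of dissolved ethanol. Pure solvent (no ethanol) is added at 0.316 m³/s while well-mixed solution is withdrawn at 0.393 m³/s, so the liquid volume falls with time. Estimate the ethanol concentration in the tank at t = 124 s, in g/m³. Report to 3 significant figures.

Total volume: dV/dt = Q_in − Q_out = -0.077000 m³/s, so V(t) = 19.1 − 0.077000 t and V(124) = 9.5520 m³.
Species balance (pure solvent in): dm/dt = −Q_out · m/V(t).
dm/m = −Q_out dt/(V₀ − 0.077000 t); integrating gives ln(m/m₀) = −(Q_out/(Q_in−Q_out)) ln(V/V₀).
m = m₀ (V₀/V)^(Q_out/(Q_in−Q_out)) = 6.54 × (19.1/9.5520)^(-5.1039) = 0.19038 g.
C = m/V = 0.19038/9.5520 = 0.019931 g/m³.

0.0199 g/m³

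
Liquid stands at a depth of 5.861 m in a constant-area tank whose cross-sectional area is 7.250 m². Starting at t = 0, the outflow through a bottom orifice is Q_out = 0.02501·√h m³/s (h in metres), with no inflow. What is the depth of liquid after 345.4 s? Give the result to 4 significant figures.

Unsteady balance on liquid volume: A dh/dt = −0.02501 √h.
This is separable: 2 d(√h)/dt = −0.02501/A, so √h = √h₀ − (0.02501/(2A)) t.
√h = √5.861 − 0.02501·345.4/(2·7.250) = 2.42095 − 0.595755 = 1.82519.
h = 1.82519² = 3.33134 m.

3.331 m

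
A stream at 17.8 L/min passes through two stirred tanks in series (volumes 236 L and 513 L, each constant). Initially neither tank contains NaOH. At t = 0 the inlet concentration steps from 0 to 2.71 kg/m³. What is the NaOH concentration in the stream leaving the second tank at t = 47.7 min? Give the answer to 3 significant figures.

1.81 kg/m³

Species balance on tank i: dCᵢ/dt = (Cᵢ₋₁ − Cᵢ)/τᵢ with τᵢ = Vᵢ/Q.
τ₁ = 236/17.8 = 13.258 min; τ₂ = 513/17.8 = 28.820 min.
Tank 1: C₁ = C_in(1 − e^(−t/τ₁)). Tank 2 (τ₁ ≠ τ₂): C₂ = C_in[1 − (τ₁ e^(−t/τ₁) − τ₂ e^(−t/τ₂))/(τ₁ − τ₂)].
At t = 47.7: e^(−t/τ₁) = 0.027386, e^(−t/τ₂) = 0.19108.
C₂ = 2.71·[1 − (13.258·0.027386 − 28.820·0.19108)/(-15.562)] = 2.71·0.66946 = 1.8142 kg/m³.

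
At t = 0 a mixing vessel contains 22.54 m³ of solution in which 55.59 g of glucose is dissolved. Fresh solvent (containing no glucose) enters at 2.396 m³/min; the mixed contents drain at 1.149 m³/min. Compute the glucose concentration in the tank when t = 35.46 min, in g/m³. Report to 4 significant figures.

Let m(t) be the amount of glucose. Volume: V(t) = V₀ + (Q_in − Q_out) t = 22.54 + 1.24700 t; V(35.46) = 66.7586 m³.
Solute balance: dm/dt = 0 − Q_out C = −Q_out m/V(t).
dm/m = −Q_out dt/(V₀ + 1.24700 t); integrating gives ln(m/m₀) = −(Q_out/(Q_in−Q_out)) ln(V/V₀).
m = m₀ (V₀/V)^(Q_out/(Q_in−Q_out)) = 55.59 × (22.54/66.7586)^(0.921411) = 20.4410 g.
C = m/V = 20.4410/66.7586 = 0.306193 g/m³.

0.3062 g/m³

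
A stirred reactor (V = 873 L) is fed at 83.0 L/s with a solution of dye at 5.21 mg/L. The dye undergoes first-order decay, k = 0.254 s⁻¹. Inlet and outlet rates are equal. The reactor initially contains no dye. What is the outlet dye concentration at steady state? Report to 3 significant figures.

V dC/dt = Q(C_in − C) − k V C.
Steady state (dC/dt = 0): C_ss = Q C_in/(Q + kV) = C_in/(1 + kV/Q).
C_ss = 83.0·5.21/(83.0 + 0.254·873) = 432.43/304.74 = 1.4190 mg/L.

1.42 mg/L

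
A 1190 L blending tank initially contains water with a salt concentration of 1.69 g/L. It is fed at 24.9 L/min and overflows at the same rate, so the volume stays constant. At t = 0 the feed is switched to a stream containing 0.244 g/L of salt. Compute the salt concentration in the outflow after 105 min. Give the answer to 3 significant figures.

Mass balance on the solute (V constant): V dC/dt = Q(C_in − C).
Rewrite as dC/dt + C/τ = C_in/τ, τ = V/Q = 47.791 min.
This is linear first-order; C(t) = C_in + (C₀ − C_in) e^(−t/τ).
C(105) = 0.244 + (1.69 − 0.244)·e^(−105/47.791) = 0.244 + (1.4460)·0.11113 = 0.40469 g/L.

0.405 g/L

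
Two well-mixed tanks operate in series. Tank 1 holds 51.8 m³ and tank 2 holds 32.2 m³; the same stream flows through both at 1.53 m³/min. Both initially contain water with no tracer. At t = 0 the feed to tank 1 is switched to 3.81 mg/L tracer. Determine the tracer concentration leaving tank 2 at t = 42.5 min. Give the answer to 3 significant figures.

1.77 mg/L

Time constants: τᵢ = Vᵢ/Q for each well-mixed tank.
τ₁ = 51.8/1.53 = 33.856 min; τ₂ = 32.2/1.53 = 21.046 min.
Solving the cascade with C₁(0)=C₂(0)=0 gives C₂(t) = C_in[1 − (τ₁ e^(−t/τ₁) − τ₂ e^(−t/τ₂))/(τ₁ − τ₂)].
At t = 42.5: e^(−t/τ₁) = 0.28499, e^(−t/τ₂) = 0.13273.
C₂ = 3.81·[1 − (33.856·0.28499 − 21.046·0.13273)/(12.810)] = 3.81·0.46488 = 1.7712 mg/L.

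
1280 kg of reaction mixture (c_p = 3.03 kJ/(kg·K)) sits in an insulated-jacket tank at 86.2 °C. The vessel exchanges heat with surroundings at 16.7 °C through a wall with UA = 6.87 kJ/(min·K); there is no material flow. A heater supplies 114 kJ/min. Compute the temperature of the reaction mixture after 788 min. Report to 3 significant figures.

46.4 °C

First-law balance (no shaft work): M c_p dT/dt = −UA(T − T_amb) + Q̇.
dT/dt = (T_ss − T)/τ with T_ss = T_amb + Q̇/UA = 16.7 + 114/6.87 = 33.294 °C, τ = M c_p/UA = 1280·3.03/6.87 = 564.54 min.
T approaches T_ss exponentially: T(t) = T_ss + (T₀ − T_ss) e^(−t/τ).
T(788) = 33.294 + (52.906)·0.24763 = 46.395 °C.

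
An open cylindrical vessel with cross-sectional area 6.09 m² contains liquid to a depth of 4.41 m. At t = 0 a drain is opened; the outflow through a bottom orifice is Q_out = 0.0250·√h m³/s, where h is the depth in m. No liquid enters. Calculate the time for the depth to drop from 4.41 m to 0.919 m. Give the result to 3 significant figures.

556 s

With no inflow, A dh/dt = −0.0250 √h.
This is separable: 2 d(√h)/dt = −0.0250/A, so √h = √h₀ − (0.0250/(2A)) t.
t = 2A(√h₀ − √h)/0.0250 = 2·6.09·(√4.41 − √0.919)/0.0250
  = 12.180 × (2.1000 − 0.95864) / 0.0250 = 556.07 s.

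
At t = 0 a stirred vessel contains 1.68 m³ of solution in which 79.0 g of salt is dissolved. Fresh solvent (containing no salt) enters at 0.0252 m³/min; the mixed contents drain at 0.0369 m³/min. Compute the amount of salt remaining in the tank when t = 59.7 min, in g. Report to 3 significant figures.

14.5 g

Let m(t) be the amount of salt. Volume: V(t) = V₀ + (Q_in − Q_out) t = 1.68 − 0.011700 t; V(59.7) = 0.98151 m³.
Species balance (pure solvent in): dm/dt = −Q_out · m/V(t).
dm/m = −Q_out dt/(V₀ − 0.011700 t); integrating gives ln(m/m₀) = −(Q_out/(Q_in−Q_out)) ln(V/V₀).
m = m₀ (V₀/V)^(Q_out/(Q_in−Q_out)) = 79.0 × (1.68/0.98151)^(-3.1538) = 14.504 g.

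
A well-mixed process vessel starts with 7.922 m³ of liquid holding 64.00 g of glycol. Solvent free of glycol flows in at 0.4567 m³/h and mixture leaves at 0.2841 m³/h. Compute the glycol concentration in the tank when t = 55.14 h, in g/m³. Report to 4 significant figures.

Total volume: dV/dt = Q_in − Q_out = 0.172600 m³/h, so V(t) = 7.922 + 0.172600 t and V(55.14) = 17.4392 m³.
Species balance (pure solvent in): dm/dt = −Q_out · m/V(t).
dm/m = −Q_out dt/(V₀ + 0.172600 t); integrating gives ln(m/m₀) = −(Q_out/(Q_in−Q_out)) ln(V/V₀).
m = m₀ (V₀/V)^(Q_out/(Q_in−Q_out)) = 64.00 × (7.922/17.4392)^(1.64600) = 17.4626 g.
C = m/V = 17.4626/17.4392 = 1.00135 g/m³.

1.001 g/m³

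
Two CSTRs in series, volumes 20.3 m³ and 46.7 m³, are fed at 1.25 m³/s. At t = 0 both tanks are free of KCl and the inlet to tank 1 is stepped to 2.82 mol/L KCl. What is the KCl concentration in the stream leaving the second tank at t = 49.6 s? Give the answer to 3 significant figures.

Each tank obeys Vᵢ dCᵢ/dt = Q(Cᵢ₋₁ − Cᵢ), so τᵢ = Vᵢ/Q.
τ₁ = 20.3/1.25 = 16.240 s; τ₂ = 46.7/1.25 = 37.360 s.
Solving the cascade with C₁(0)=C₂(0)=0 gives C₂(t) = C_in[1 − (τ₁ e^(−t/τ₁) − τ₂ e^(−t/τ₂))/(τ₁ − τ₂)].
At t = 49.6: e^(−t/τ₁) = 0.047161, e^(−t/τ₂) = 0.26511.
C₂ = 2.82·[1 − (16.240·0.047161 − 37.360·0.26511)/(-21.120)] = 2.82·0.56731 = 1.5998 mol/L.

1.60 mol/L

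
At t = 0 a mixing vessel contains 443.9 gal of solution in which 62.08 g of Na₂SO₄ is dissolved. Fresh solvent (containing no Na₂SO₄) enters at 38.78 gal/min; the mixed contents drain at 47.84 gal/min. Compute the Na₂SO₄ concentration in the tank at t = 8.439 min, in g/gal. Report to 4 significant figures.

0.06227 g/gal

Total volume: dV/dt = Q_in − Q_out = -9.06000 gal/min, so V(t) = 443.9 − 9.06000 t and V(8.439) = 367.443 gal.
Species balance (pure solvent in): dm/dt = −Q_out · m/V(t).
dm/m = −Q_out dt/(V₀ − 9.06000 t); integrating gives ln(m/m₀) = −(Q_out/(Q_in−Q_out)) ln(V/V₀).
m = m₀ (V₀/V)^(Q_out/(Q_in−Q_out)) = 62.08 × (443.9/367.443)^(-5.28035) = 22.8801 g.
C = m/V = 22.8801/367.443 = 0.0622685 g/gal.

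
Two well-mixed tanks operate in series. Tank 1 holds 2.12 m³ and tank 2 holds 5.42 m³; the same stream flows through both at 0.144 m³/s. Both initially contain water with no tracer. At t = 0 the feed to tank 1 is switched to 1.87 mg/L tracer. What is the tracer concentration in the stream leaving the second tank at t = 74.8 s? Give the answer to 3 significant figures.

1.46 mg/L

Species balance on tank i: dCᵢ/dt = (Cᵢ₋₁ − Cᵢ)/τᵢ with τᵢ = Vᵢ/Q.
τ₁ = 2.12/0.144 = 14.722 s; τ₂ = 5.42/0.144 = 37.639 s.
Tank 1: C₁ = C_in(1 − e^(−t/τ₁)). Tank 2 (τ₁ ≠ τ₂): C₂ = C_in[1 − (τ₁ e^(−t/τ₁) − τ₂ e^(−t/τ₂))/(τ₁ − τ₂)].
At t = 74.8: e^(−t/τ₁) = 0.0062152, e^(−t/τ₂) = 0.13706.
C₂ = 1.87·[1 − (14.722·0.0062152 − 37.639·0.13706)/(-22.917)] = 1.87·0.77888 = 1.4565 mg/L.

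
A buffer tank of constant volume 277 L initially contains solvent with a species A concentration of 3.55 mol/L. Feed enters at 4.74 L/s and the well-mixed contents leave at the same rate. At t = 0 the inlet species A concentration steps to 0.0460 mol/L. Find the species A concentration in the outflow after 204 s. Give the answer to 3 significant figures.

Mass balance on the solute (V constant): V dC/dt = Q(C_in − C).
Time constant τ = V/Q = 277/4.74 = 58.439 s.
C approaches C_in exponentially: C(t) = C_in + (C₀ − C_in) e^(−t/τ).
C(204) = 0.0460 + (3.55 − 0.0460)·e^(−204/58.439) = 0.0460 + (3.5040)·0.030476 = 0.15279 mol/L.

0.153 mol/L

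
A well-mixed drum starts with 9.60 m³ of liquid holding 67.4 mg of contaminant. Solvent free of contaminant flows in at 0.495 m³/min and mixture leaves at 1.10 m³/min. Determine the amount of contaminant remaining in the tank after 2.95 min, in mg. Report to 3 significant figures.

Total volume: dV/dt = Q_in − Q_out = -0.60500 m³/min, so V(t) = 9.60 − 0.60500 t and V(2.95) = 7.8152 m³.
No contaminant enters, so dm/dt = −Q_out · (m/V).
dm/m = −Q_out dt/(V₀ − 0.60500 t); integrating gives ln(m/m₀) = −(Q_out/(Q_in−Q_out)) ln(V/V₀).
m = m₀ (V₀/V)^(Q_out/(Q_in−Q_out)) = 67.4 × (9.60/7.8152)^(-1.8182) = 46.371 mg.

46.4 mg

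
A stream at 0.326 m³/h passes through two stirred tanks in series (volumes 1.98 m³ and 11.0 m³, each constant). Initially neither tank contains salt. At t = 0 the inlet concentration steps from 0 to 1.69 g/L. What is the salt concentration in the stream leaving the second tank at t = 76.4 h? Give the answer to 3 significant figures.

Time constants: τᵢ = Vᵢ/Q for each well-mixed tank.
τ₁ = 1.98/0.326 = 6.0736 h; τ₂ = 11.0/0.326 = 33.742 h.
Solving the cascade with C₁(0)=C₂(0)=0 gives C₂(t) = C_in[1 − (τ₁ e^(−t/τ₁) − τ₂ e^(−t/τ₂))/(τ₁ − τ₂)].
At t = 76.4: e^(−t/τ₁) = 3.4436e-06, e^(−t/τ₂) = 0.10391.
C₂ = 1.69·[1 − (6.0736·3.4436e-06 − 33.742·0.10391)/(-27.669)] = 1.69·0.87328 = 1.4758 g/L.

1.48 g/L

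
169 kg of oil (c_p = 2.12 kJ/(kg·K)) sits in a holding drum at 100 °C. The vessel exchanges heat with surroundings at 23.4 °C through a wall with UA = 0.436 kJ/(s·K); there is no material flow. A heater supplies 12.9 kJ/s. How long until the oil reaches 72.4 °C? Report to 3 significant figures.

727 s

M c_p dT/dt = −UA(T − T_amb) + Q̇.
τ = M c_p/UA = 821.74 s; T_ss = T_amb + Q̇/UA = 23.4 + 12.9/0.436 = 52.987 °C.
T(t) = T_ss + (T₀ − T_ss)e^(−t/τ); set T = 72.4:
t = −τ ln[(T − T_ss)/(T₀ − T_ss)] = −821.74 · ln(0.41293) = 726.82 s.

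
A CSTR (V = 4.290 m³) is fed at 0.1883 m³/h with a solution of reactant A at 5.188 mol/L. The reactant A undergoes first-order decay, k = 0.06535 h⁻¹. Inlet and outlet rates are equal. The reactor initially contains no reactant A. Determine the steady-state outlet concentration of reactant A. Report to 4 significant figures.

2.084 mol/L

V dC/dt = Q(C_in − C) − k V C.
At steady state: 0 = Q C_in − (Q + kV) C_ss, so C_ss = Q C_in/(Q + kV).
C_ss = 0.1883·5.188/(0.1883 + 0.06535·4.290) = 0.976900/0.468651 = 2.08449 mol/L.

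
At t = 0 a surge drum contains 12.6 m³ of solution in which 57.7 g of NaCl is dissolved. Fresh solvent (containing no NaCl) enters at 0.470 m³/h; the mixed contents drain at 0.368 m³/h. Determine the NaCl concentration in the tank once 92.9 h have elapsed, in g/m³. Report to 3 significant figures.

0.346 g/m³

Let m(t) be the amount of NaCl. Volume: V(t) = V₀ + (Q_in − Q_out) t = 12.6 + 0.10200 t; V(92.9) = 22.076 m³.
No NaCl enters, so dm/dt = −Q_out · (m/V).
Separate: dm/m = −Q_out dt/V(t) ⇒ ln(m/m₀) = −(Q_out/(Q_in−Q_out)) ln(V/V₀).
m = m₀ (V₀/V)^(Q_out/(Q_in−Q_out)) = 57.7 × (12.6/22.076)^(3.6078) = 7.6296 g.
C = m/V = 7.6296/22.076 = 0.34561 g/m³.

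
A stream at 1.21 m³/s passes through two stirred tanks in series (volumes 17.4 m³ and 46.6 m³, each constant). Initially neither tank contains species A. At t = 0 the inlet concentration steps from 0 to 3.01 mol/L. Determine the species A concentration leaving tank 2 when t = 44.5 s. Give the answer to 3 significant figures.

1.58 mol/L

Each tank obeys Vᵢ dCᵢ/dt = Q(Cᵢ₋₁ − Cᵢ), so τᵢ = Vᵢ/Q.
τ₁ = 17.4/1.21 = 14.380 s; τ₂ = 46.6/1.21 = 38.512 s.
Solving the cascade with C₁(0)=C₂(0)=0 gives C₂(t) = C_in[1 − (τ₁ e^(−t/τ₁) − τ₂ e^(−t/τ₂))/(τ₁ − τ₂)].
At t = 44.5: e^(−t/τ₁) = 0.045296, e^(−t/τ₂) = 0.31491.
C₂ = 3.01·[1 − (14.380·0.045296 − 38.512·0.31491)/(-24.132)] = 3.01·0.52443 = 1.5785 mol/L.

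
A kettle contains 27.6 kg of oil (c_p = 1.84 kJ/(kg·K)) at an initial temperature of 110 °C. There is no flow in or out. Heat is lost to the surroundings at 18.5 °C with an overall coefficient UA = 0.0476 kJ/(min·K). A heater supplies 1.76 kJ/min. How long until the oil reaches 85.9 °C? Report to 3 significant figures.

Energy balance: M c_p dT/dt = −UA(T − T_amb) + Q̇.
τ = M c_p/UA = 1066.9 min; T_ss = T_amb + Q̇/UA = 18.5 + 1.76/0.0476 = 55.475 °C.
T(t) = T_ss + (T₀ − T_ss)e^(−t/τ); set T = 85.9:
t = −τ ln[(T − T_ss)/(T₀ − T_ss)] = −1066.9 · ln(0.55800) = 622.42 min.

622 min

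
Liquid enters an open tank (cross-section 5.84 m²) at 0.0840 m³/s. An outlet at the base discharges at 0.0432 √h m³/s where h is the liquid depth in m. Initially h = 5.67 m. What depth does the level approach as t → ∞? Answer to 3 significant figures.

3.78 m

Level balance: A dh/dt = 0.0840 − 0.0432 √h. Setting dh/dt = 0:
Q_in = 0.0432 √h_ss ⇒ √h_ss = 0.0840/0.0432 = 1.9444.
h_ss = 1.9444² = 3.7809 m. (Since h₀ = 5.67 m > h_ss, the level will fall toward this value.)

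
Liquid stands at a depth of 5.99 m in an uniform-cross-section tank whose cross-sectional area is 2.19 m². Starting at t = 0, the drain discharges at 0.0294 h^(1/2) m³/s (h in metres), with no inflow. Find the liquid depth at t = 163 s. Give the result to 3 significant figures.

Volume balance on the tank: A dh/dt = −0.0294 √h.
∫ h^(−1/2) dh = −(0.0294/A) ∫ dt, giving 2√h = 2√h₀ − (0.0294/A) t.
√h = √5.99 − 0.0294·163/(2·2.19) = 2.4474 − 1.0941 = 1.3533.
h = 1.3533² = 1.8315 m.

1.83 m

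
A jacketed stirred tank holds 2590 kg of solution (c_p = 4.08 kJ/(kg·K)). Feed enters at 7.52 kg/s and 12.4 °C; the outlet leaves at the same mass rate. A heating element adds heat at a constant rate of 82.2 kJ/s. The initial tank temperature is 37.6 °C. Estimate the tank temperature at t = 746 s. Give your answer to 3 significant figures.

17.7 °C

M c_p dT/dt = ṁ c_p (T_in − T) + Q̇.
Rearrange: dT/dt = (T_ss − T)/τ with τ = M/ṁ = 344.41 s and T_ss = T_in + Q̇/(ṁ c_p) = 15.079 °C.
This is linear first-order; T(t) = T_ss + (T₀ − T_ss) e^(−t/τ).
T(746) = 15.079 + (22.521)·e^(−746/344.41) = 15.079 + (22.521)·0.11464 = 17.661 °C.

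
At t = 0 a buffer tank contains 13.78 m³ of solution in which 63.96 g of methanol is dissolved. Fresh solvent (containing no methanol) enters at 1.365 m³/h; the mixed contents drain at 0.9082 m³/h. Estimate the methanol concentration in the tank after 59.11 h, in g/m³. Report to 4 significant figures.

Total volume: dV/dt = Q_in − Q_out = 0.456800 m³/h, so V(t) = 13.78 + 0.456800 t and V(59.11) = 40.7814 m³.
Species balance (pure solvent in): dm/dt = −Q_out · m/V(t).
Separate: dm/m = −Q_out dt/V(t) ⇒ ln(m/m₀) = −(Q_out/(Q_in−Q_out)) ln(V/V₀).
m = m₀ (V₀/V)^(Q_out/(Q_in−Q_out)) = 63.96 × (13.78/40.7814)^(1.98818) = 7.39694 g.
C = m/V = 7.39694/40.7814 = 0.181380 g/m³.

0.1814 g/m³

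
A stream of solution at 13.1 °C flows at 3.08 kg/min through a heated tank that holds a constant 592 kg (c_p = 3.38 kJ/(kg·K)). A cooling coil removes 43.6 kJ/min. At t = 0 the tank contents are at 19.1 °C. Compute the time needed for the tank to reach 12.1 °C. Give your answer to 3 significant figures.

M c_p dT/dt = ṁ c_p (T_in − T) − Q̇.
τ = M/ṁ = 192.21 min; T_ss = T_in − Q̇/(ṁ c_p) = 8.9119 °C.
T(t) = T_ss + (T₀ − T_ss) e^(−t/τ). Set T = 12.1:
e^(−t/τ) = (12.1 − 8.9119)/(19.1 − 8.9119) = 0.31293
t = −192.21 · ln(0.31293) = 223.31 min.

223 min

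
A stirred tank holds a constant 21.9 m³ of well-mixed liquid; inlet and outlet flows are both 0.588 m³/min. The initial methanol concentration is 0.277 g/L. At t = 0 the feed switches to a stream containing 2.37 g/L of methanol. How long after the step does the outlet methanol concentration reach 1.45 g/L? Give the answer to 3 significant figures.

30.6 min

Unsteady species balance (constant V, well mixed): V dC/dt = Q(C_in − C), so τ = V/Q = 37.245 min.
C(t) = C_in + (C₀ − C_in) e^(−t/τ). Set C = 1.45 and solve for t:
e^(−t/τ) = (C − C_in)/(C₀ − C_in) = (1.45 − 2.37)/(0.277 − 2.37) = 0.43956
t = −τ ln(…) = 37.245 × 0.82198 = 30.615 min.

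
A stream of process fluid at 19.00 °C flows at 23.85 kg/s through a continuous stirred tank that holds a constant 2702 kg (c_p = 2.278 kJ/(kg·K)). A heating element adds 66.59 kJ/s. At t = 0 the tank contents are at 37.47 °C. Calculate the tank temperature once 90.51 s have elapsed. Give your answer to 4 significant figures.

27.98 °C

Unsteady energy balance on the tank contents: M c_p dT/dt = ṁ c_p (T_in − T) + 66.59.
Rearrange: dT/dt = (T_ss − T)/τ with τ = M/ṁ = 113.291 s and T_ss = T_in + Q̇/(ṁ c_p) = 20.2257 °C.
Solution: T(t) = T_ss + (T₀ − T_ss) e^(−t/τ).
T(90.51) = 20.2257 + (17.2443)·e^(−90.51/113.291) = 20.2257 + (17.2443)·0.449818 = 27.9825 °C.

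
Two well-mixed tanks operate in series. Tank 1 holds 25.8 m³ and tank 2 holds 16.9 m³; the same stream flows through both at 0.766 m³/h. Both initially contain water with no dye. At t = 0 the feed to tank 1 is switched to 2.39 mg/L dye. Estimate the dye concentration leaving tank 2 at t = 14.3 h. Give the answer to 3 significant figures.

0.232 mg/L

Species balance on tank i: dCᵢ/dt = (Cᵢ₋₁ − Cᵢ)/τᵢ with τᵢ = Vᵢ/Q.
τ₁ = 25.8/0.766 = 33.681 h; τ₂ = 16.9/0.766 = 22.063 h.
Tank 1: C₁ = C_in(1 − e^(−t/τ₁)). Tank 2 (τ₁ ≠ τ₂): C₂ = C_in[1 − (τ₁ e^(−t/τ₁) − τ₂ e^(−t/τ₂))/(τ₁ − τ₂)].
At t = 14.3: e^(−t/τ₁) = 0.65405, e^(−t/τ₂) = 0.52301.
C₂ = 2.39·[1 − (33.681·0.65405 − 22.063·0.52301)/(11.619)] = 2.39·0.097111 = 0.23210 mg/L.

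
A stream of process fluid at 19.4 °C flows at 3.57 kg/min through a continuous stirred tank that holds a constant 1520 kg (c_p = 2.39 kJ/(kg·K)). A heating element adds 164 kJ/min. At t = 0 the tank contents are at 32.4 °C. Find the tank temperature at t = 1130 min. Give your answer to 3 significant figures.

38.2 °C

M c_p dT/dt = ṁ c_p (T_in − T) + Q̇.
Rearrange: dT/dt = (T_ss − T)/τ with τ = M/ṁ = 425.77 min and T_ss = T_in + Q̇/(ṁ c_p) = 38.621 °C.
Integrating: T(t) = T_ss + (T₀ − T_ss) e^(−t/τ).
T(1130) = 38.621 + (-6.2211)·e^(−1130/425.77) = 38.621 + (-6.2211)·0.070368 = 38.183 °C.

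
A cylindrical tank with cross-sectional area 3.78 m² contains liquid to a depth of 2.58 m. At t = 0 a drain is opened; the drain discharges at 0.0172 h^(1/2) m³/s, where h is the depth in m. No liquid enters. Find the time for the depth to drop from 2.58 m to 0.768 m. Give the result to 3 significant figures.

321 s

Accumulation of liquid (constant cross-section A): A dh/dt = −0.0172 √h.
Separate and integrate: 2(√h − √h₀) = −(0.0172/A) t.
t = 2A(√h₀ − √h)/0.0172 = 2·3.78·(√2.58 − √0.768)/0.0172
  = 7.5600 × (1.6062 − 0.87636) / 0.0172 = 320.81 s.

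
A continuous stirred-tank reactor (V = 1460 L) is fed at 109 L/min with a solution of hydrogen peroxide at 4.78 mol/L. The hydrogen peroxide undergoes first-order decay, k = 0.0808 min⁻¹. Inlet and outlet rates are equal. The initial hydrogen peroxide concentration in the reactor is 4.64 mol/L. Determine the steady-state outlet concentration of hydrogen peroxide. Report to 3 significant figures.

2.30 mol/L

V dC/dt = Q(C_in − C) − k V C.
At steady state: 0 = Q C_in − (Q + kV) C_ss, so C_ss = Q C_in/(Q + kV).
C_ss = 109·4.78/(109 + 0.0808·1460) = 521.02/226.97 = 2.2956 mol/L.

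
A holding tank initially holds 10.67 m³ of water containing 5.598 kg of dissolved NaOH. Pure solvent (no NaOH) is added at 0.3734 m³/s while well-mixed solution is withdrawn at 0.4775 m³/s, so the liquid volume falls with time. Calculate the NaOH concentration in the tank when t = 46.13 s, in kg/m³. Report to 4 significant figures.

0.06143 kg/m³

Let m(t) be the amount of NaOH. Volume: V(t) = V₀ + (Q_in − Q_out) t = 10.67 − 0.104100 t; V(46.13) = 5.86787 m³.
Species balance (pure solvent in): dm/dt = −Q_out · m/V(t).
dm/m = −Q_out dt/(V₀ − 0.104100 t); integrating gives ln(m/m₀) = −(Q_out/(Q_in−Q_out)) ln(V/V₀).
m = m₀ (V₀/V)^(Q_out/(Q_in−Q_out)) = 5.598 × (10.67/5.86787)^(-4.58694) = 0.360478 kg.
C = m/V = 0.360478/5.86787 = 0.0614325 kg/m³.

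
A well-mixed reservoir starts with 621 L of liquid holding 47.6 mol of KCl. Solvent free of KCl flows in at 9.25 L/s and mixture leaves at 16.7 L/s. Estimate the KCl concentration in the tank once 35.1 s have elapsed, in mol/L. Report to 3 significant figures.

Total volume: dV/dt = Q_in − Q_out = -7.4500 L/s, so V(t) = 621 − 7.4500 t and V(35.1) = 359.50 L.
Species balance (pure solvent in): dm/dt = −Q_out · m/V(t).
Separate: dm/m = −Q_out dt/V(t) ⇒ ln(m/m₀) = −(Q_out/(Q_in−Q_out)) ln(V/V₀).
m = m₀ (V₀/V)^(Q_out/(Q_in−Q_out)) = 47.6 × (621/359.50)^(-2.2416) = 13.979 mol.
C = m/V = 13.979/359.50 = 0.038884 mol/L.

0.0389 mol/L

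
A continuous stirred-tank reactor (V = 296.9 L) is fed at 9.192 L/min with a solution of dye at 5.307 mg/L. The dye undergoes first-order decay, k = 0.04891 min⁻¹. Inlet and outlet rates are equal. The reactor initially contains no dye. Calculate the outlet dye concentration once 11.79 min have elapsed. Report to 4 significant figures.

Accumulation = in − out − consumed: V dC/dt = Q C_in − Q C − k V C.
This is linear with rate a = Q/V + k = 0.0798699 min⁻¹.
C_ss = Q C_in/(Q + kV) = 2.05715 mg/L; C(t) = C_ss + (C₀ − C_ss) e^(−a t).
C(11.79) = 2.05715 + (-2.05715)·e^(−0.0798699·11.79) = 2.05715 + (-2.05715)·0.389977 = 1.25491 mg/L.

1.255 mg/L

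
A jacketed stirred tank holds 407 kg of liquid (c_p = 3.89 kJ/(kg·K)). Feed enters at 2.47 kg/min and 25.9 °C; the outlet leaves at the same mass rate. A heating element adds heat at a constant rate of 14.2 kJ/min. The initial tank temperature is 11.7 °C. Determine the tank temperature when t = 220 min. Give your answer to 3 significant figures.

M c_p dT/dt = ṁ c_p (T_in − T) + Q̇.
Rearrange: dT/dt = (T_ss − T)/τ with τ = M/ṁ = 164.78 min and T_ss = T_in + Q̇/(ṁ c_p) = 27.378 °C.
This is linear first-order; T(t) = T_ss + (T₀ − T_ss) e^(−t/τ).
T(220) = 27.378 + (-15.678)·e^(−220/164.78) = 27.378 + (-15.678)·0.26312 = 23.253 °C.

23.3 °C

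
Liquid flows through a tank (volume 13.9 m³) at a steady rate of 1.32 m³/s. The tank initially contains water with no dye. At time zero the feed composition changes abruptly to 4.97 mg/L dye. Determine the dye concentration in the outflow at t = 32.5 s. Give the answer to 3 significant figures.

Accumulation = in − out for the solute gives V dC/dt = Q(C_in − C).
Time constant τ = V/Q = 13.9/1.32 = 10.530 s.
This is linear first-order; C(t) = C_in + (C₀ − C_in) e^(−t/τ).
C(32.5) = 4.97 + (0 − 4.97)·e^(−32.5/10.530) = 4.97 + (-4.9700)·0.045669 = 4.7430 mg/L.

4.74 mg/L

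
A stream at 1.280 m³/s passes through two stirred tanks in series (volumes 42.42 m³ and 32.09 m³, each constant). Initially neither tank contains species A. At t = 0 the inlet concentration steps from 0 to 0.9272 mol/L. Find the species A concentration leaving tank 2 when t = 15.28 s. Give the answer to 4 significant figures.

Time constants: τᵢ = Vᵢ/Q for each well-mixed tank.
τ₁ = 42.42/1.280 = 33.1406 s; τ₂ = 32.09/1.280 = 25.0703 s.
Solving the cascade with C₁(0)=C₂(0)=0 gives C₂(t) = C_in[1 − (τ₁ e^(−t/τ₁) − τ₂ e^(−t/τ₂))/(τ₁ − τ₂)].
At t = 15.28: e^(−t/τ₁) = 0.630611, e^(−t/τ₂) = 0.543630.
C₂ = 0.9272·[1 − (33.1406·0.630611 − 25.0703·0.543630)/(8.07031)] = 0.9272·0.0991833 = 0.0919628 mol/L.

0.09196 mol/L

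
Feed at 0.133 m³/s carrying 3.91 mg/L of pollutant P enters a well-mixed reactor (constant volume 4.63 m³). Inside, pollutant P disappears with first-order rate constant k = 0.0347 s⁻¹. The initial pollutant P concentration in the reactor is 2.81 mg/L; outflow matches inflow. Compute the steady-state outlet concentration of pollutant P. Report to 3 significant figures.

Species balance: V dC/dt = Q C_in − Q C − k V C.
At steady state: 0 = Q C_in − (Q + kV) C_ss, so C_ss = Q C_in/(Q + kV).
C_ss = 0.133·3.91/(0.133 + 0.0347·4.63) = 0.52003/0.29366 = 1.7709 mg/L.

1.77 mg/L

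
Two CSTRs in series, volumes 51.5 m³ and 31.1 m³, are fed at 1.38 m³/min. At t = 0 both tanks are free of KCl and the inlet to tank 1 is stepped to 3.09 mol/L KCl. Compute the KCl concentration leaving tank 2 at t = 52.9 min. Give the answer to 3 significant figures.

Time constants: τᵢ = Vᵢ/Q for each well-mixed tank.
τ₁ = 51.5/1.38 = 37.319 min; τ₂ = 31.1/1.38 = 22.536 min.
Solving the cascade with C₁(0)=C₂(0)=0 gives C₂(t) = C_in[1 − (τ₁ e^(−t/τ₁) − τ₂ e^(−t/τ₂))/(τ₁ − τ₂)].
At t = 52.9: e^(−t/τ₁) = 0.24232, e^(−t/τ₂) = 0.095624.
C₂ = 3.09·[1 − (37.319·0.24232 − 22.536·0.095624)/(14.783)] = 3.09·0.53405 = 1.6502 mol/L.

1.65 mol/L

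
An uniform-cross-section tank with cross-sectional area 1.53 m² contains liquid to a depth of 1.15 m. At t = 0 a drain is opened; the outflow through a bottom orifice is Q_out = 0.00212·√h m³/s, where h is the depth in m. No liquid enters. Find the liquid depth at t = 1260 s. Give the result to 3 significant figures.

0.0398 m

A dh/dt = −Q_out = −0.00212 √h.
This is separable: 2 d(√h)/dt = −0.00212/A, so √h = √h₀ − (0.00212/(2A)) t.
√h = √1.15 − 0.00212·1260/(2·1.53) = 1.0724 − 0.87294 = 0.19944.
h = 0.19944² = 0.039776 m.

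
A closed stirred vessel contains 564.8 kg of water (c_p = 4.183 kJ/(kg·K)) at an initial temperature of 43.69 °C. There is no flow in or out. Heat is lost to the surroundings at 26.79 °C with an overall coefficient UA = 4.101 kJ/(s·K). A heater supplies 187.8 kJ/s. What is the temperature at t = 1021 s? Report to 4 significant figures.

67.67 °C

Unsteady energy balance on the tank contents: M c_p dT/dt = −UA(T − T_amb) + Q̇.
dT/dt = (T_ss − T)/τ with T_ss = T_amb + Q̇/UA = 26.79 + 187.8/4.101 = 72.5837 °C, τ = M c_p/UA = 564.8·4.183/4.101 = 576.093 s.
Solution: T(t) = T_ss + (T₀ − T_ss) e^(−t/τ).
T(1021) = 72.5837 + (-28.8937)·0.169945 = 67.6734 °C.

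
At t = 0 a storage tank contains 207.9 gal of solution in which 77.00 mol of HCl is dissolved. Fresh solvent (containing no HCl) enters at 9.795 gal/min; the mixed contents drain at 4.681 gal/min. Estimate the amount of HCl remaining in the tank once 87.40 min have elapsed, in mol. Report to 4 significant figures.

Total volume: dV/dt = Q_in − Q_out = 5.11400 gal/min, so V(t) = 207.9 + 5.11400 t and V(87.40) = 654.864 gal.
Solute balance: dm/dt = 0 − Q_out C = −Q_out m/V(t).
dm/m = −Q_out dt/(V₀ + 5.11400 t); integrating gives ln(m/m₀) = −(Q_out/(Q_in−Q_out)) ln(V/V₀).
m = m₀ (V₀/V)^(Q_out/(Q_in−Q_out)) = 77.00 × (207.9/654.864)^(0.915330) = 26.9392 mol.

26.94 mol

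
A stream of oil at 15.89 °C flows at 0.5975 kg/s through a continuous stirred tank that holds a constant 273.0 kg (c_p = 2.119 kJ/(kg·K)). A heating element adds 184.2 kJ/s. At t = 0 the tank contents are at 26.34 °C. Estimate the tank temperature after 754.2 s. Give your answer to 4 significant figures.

Energy balance: M c_p dT/dt = ṁ c_p (T_in − T) + 184.2.
Rearrange: dT/dt = (T_ss − T)/τ with τ = M/ṁ = 456.904 s and T_ss = T_in + Q̇/(ṁ c_p) = 161.376 °C.
T approaches T_ss exponentially: T(t) = T_ss + (T₀ − T_ss) e^(−t/τ).
T(754.2) = 161.376 + (-135.036)·e^(−754.2/456.904) = 161.376 + (-135.036)·0.191920 = 135.460 °C.

135.5 °C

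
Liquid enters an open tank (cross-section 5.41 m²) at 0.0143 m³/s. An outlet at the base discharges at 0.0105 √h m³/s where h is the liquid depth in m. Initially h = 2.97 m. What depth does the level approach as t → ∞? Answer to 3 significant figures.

Unsteady balance on liquid volume: A dh/dt = Q_in − 0.0105 √h. At steady state dh/dt = 0:
Q_in = 0.0105 √h_ss ⇒ √h_ss = 0.0143/0.0105 = 1.3619.
h_ss = 1.3619² = 1.8548 m. (Since h₀ = 2.97 m > h_ss, the level will fall toward this value.)

1.85 m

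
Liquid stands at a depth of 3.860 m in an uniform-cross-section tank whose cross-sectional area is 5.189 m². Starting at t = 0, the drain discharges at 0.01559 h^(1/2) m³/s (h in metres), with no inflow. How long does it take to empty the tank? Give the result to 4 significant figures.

1308 s

A dh/dt = −Q_out = −0.01559 √h.
This is separable: 2 d(√h)/dt = −0.01559/A, so √h = √h₀ − (0.01559/(2A)) t.
Set h = 0: 2√h₀ = (0.01559/A) t_empty ⇒ t_empty = 2A√h₀/0.01559.
t_empty = 2·5.189·√3.860/0.01559 = 10.3780·1.96469/0.01559 = 1307.86 s.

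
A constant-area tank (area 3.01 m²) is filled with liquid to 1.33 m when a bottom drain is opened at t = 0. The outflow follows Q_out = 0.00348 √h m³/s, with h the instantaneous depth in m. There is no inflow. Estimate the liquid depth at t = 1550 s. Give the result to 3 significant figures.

0.0662 m

Unsteady balance on liquid volume: A dh/dt = −0.00348 √h.
This is separable: 2 d(√h)/dt = −0.00348/A, so √h = √h₀ − (0.00348/(2A)) t.
√h = √1.33 − 0.00348·1550/(2·3.01) = 1.1533 − 0.89601 = 0.25724.
h = 0.25724² = 0.066174 m.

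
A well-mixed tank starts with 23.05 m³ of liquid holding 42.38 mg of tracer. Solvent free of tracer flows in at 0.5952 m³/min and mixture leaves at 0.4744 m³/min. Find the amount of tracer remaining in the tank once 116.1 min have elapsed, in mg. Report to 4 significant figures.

Let m(t) be the amount of tracer. Volume: V(t) = V₀ + (Q_in − Q_out) t = 23.05 + 0.120800 t; V(116.1) = 37.0749 m³.
Solute balance: dm/dt = 0 − Q_out C = −Q_out m/V(t).
dm/m = −Q_out dt/(V₀ + 0.120800 t); integrating gives ln(m/m₀) = −(Q_out/(Q_in−Q_out)) ln(V/V₀).
m = m₀ (V₀/V)^(Q_out/(Q_in−Q_out)) = 42.38 × (23.05/37.0749)^(3.92715) = 6.55484 mg.

6.555 mg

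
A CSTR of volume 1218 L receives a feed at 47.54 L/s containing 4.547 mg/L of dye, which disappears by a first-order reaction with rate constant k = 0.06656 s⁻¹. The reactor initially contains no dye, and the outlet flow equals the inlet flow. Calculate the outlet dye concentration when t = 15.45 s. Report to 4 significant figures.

1.352 mg/L

Species balance: V dC/dt = Q C_in − Q C − k V C.
dC/dt = (Q/V) C_in − (Q/V + k) C; effective rate a = Q/V + k = 0.0390312 + 0.06656 = 0.105591 s⁻¹.
C_ss = Q C_in/(Q + kV) = 1.68077 mg/L; C(t) = C_ss + (C₀ − C_ss) e^(−a t).
C(15.45) = 1.68077 + (-1.68077)·e^(−0.105591·15.45) = 1.68077 + (-1.68077)·0.195659 = 1.35192 mg/L.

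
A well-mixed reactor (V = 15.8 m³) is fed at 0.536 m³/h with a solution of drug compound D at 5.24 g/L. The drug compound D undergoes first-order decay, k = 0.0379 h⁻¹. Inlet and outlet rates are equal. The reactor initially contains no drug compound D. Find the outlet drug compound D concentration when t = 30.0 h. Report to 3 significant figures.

V dC/dt = Q(C_in − C) − k V C.
This is linear with rate a = Q/V + k = 0.071824 h⁻¹.
C_ss = Q C_in/(Q + kV) = 2.4750 g/L; C(t) = C_ss + (C₀ − C_ss) e^(−a t).
C(30.0) = 2.4750 + (-2.4750)·e^(−0.071824·30.0) = 2.4750 + (-2.4750)·0.11594 = 2.1880 g/L.

2.19 g/L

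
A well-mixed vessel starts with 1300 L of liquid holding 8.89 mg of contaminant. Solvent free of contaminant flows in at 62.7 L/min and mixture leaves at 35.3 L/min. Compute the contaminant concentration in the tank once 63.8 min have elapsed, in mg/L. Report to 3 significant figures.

Total volume: dV/dt = Q_in − Q_out = 27.400 L/min, so V(t) = 1300 + 27.400 t and V(63.8) = 3048.1 L.
Species balance (pure solvent in): dm/dt = −Q_out · m/V(t).
dm/m = −Q_out dt/(V₀ + 27.400 t); integrating gives ln(m/m₀) = −(Q_out/(Q_in−Q_out)) ln(V/V₀).
m = m₀ (V₀/V)^(Q_out/(Q_in−Q_out)) = 8.89 × (1300/3048.1)^(1.2883) = 2.9656 mg.
C = m/V = 2.9656/3048.1 = 0.00097292 mg/L.

0.000973 mg/L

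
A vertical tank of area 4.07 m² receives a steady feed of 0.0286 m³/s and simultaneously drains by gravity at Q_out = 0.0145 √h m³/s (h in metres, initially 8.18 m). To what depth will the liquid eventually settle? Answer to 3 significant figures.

A dh/dt = Q_in − 0.0145 √h. Steady state requires inflow = outflow:
Q_in = 0.0145 √h_ss ⇒ √h_ss = 0.0286/0.0145 = 1.9724.
h_ss = 1.9724² = 3.8904 m. (Since h₀ = 8.18 m > h_ss, the level will fall toward this value.)

3.89 m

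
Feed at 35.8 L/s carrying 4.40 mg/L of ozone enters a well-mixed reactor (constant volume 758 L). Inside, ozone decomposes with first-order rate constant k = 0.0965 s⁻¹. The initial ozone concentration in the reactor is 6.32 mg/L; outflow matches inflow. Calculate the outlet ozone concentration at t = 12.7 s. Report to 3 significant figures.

V dC/dt = Q(C_in − C) − k V C.
dC/dt = (Q/V) C_in − (Q/V + k) C; effective rate a = Q/V + k = 0.047230 + 0.0965 = 0.14373 s⁻¹.
C_ss = Q C_in/(Q + kV) = 1.4458 mg/L; C(t) = C_ss + (C₀ − C_ss) e^(−a t).
C(12.7) = 1.4458 + (4.8742)·e^(−0.14373·12.7) = 1.4458 + (4.8742)·0.16116 = 2.2314 mg/L.

2.23 mg/L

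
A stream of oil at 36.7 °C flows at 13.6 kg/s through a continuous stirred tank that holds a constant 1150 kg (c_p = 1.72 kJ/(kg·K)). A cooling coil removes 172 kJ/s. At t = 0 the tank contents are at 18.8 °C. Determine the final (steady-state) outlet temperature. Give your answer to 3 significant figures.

29.3 °C

First-law balance (no shaft work): M c_p dT/dt = ṁ c_p (T_in − T) − 172.
At steady state dT/dt = 0 ⇒ T_ss = T_in − Q̇/(ṁ c_p) = 36.7 − 172/(13.6·1.72) = 29.347 °C.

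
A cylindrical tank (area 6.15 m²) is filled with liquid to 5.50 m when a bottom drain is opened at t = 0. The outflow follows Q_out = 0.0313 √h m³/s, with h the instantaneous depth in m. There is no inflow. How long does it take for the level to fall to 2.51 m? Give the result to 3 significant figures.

With no inflow, A dh/dt = −0.0313 √h.
Separate and integrate: 2(√h − √h₀) = −(0.0313/A) t.
t = 2A(√h₀ − √h)/0.0313 = 2·6.15·(√5.50 − √2.51)/0.0313
  = 12.300 × (2.3452 − 1.5843) / 0.0313 = 299.02 s.

299 s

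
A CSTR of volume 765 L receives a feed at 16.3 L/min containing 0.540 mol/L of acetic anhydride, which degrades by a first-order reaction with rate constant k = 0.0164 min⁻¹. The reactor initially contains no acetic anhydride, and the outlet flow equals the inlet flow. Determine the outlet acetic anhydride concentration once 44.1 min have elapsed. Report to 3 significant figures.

Accumulation = in − out − consumed: V dC/dt = Q C_in − Q C − k V C.
dC/dt = (Q/V) C_in − (Q/V + k) C; effective rate a = Q/V + k = 0.021307 + 0.0164 = 0.037707 min⁻¹.
C_ss = Q C_in/(Q + kV) = 0.30514 mol/L; C(t) = C_ss + (C₀ − C_ss) e^(−a t).
C(44.1) = 0.30514 + (-0.30514)·e^(−0.037707·44.1) = 0.30514 + (-0.30514)·0.18959 = 0.24729 mol/L.

0.247 mol/L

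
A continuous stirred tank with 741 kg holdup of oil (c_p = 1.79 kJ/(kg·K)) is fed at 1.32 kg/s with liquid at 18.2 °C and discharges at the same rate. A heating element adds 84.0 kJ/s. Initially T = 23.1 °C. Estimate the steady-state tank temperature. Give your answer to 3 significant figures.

Unsteady energy balance on the tank contents: M c_p dT/dt = ṁ c_p (T_in − T) + 84.0.
At steady state dT/dt = 0 ⇒ T_ss = T_in + Q̇/(ṁ c_p) = 18.2 + 84.0/(1.32·1.79) = 53.751 °C.

53.8 °C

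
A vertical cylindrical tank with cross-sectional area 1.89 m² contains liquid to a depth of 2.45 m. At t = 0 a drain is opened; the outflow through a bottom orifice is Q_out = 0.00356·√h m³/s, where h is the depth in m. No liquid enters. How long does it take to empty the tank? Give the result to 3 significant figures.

Unsteady balance on liquid volume: A dh/dt = −0.00356 √h.
This is separable: 2 d(√h)/dt = −0.00356/A, so √h = √h₀ − (0.00356/(2A)) t.
Tank is empty when √h = 0: t_empty = 2A√h₀/0.00356.
t_empty = 2·1.89·√2.45/0.00356 = 3.7800·1.5652/0.00356 = 1662.0 s.

1660 s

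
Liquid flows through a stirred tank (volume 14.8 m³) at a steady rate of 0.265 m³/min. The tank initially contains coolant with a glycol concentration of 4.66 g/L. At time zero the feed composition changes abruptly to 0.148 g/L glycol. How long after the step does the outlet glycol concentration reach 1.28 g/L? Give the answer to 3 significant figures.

Species balance: V dC/dt = Q(C_in − C) ⇒ τ = V/Q = 55.849 min.
C(t) = C_in + (C₀ − C_in) e^(−t/τ). Set C = 1.28 and solve for t:
e^(−t/τ) = (C − C_in)/(C₀ − C_in) = (1.28 − 0.148)/(4.66 − 0.148) = 0.25089
t = −τ ln(…) = 55.849 × 1.3828 = 77.226 min.

77.2 min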